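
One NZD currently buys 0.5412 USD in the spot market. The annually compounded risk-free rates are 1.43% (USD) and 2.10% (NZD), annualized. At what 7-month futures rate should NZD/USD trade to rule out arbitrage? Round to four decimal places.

0.5391

By covered interest parity, F = S · (1+r_USD)^T / (1+r_NZD)^T
= 0.5412 × 1.008317 / 1.012197 = 0.5412 × 0.996167
F = 0.5391 USD per NZD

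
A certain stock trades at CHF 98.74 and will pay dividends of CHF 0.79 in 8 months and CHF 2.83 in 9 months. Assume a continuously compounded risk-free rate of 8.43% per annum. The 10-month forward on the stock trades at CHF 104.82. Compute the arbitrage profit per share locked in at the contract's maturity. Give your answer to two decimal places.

CHF 2.55 per share

PV(dividends) I = 0.79·e^(−0.0843·8/12) + 2.83·e^(−0.0843·9/12) = 3.4034
Fair forward F* = (S − I)·e^(rT) = (98.74 − 3.4034)·e^0.070250 = 95.3366 × 1.072776 = 102.2748
Market CHF 104.82 > fair 102.2748: forward overpriced → cash-and-carry (borrow at r, buy the stock and collect the dividends, short the forward).
Profit at T = |F_mkt − F*| = |104.82 − 102.2748| = CHF 2.55 per share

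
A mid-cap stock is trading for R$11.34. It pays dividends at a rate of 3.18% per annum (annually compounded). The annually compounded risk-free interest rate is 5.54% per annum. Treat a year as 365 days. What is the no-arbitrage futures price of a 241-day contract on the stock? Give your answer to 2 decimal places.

F = S · (1+r)^T / (1+q)^T
= 11.34 × 1.036243 / 1.020885 = 11.34 × 1.015044
F = R$11.51

R$11.51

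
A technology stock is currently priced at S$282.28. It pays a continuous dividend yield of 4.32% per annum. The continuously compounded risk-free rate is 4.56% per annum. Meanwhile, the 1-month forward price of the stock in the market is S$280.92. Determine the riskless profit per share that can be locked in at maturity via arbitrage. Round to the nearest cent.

S$1.42 per share

Fair forward: F* = S·e^(carry·T), with carry = (r − q) = 0.0456 − 0.0432 = 0.0024
F* = 282.28 · e^(0.0024 × 1/12) = 282.28 · e^0.000200 = 282.28 × 1.000200 = S$282.3365
Market S$280.92 < fair S$282.3365: forward underpriced → reverse cash-and-carry (short spot, go long the forward).
At maturity, profit = |F_mkt − F*| = |280.92 − 282.3365| = S$1.42 per share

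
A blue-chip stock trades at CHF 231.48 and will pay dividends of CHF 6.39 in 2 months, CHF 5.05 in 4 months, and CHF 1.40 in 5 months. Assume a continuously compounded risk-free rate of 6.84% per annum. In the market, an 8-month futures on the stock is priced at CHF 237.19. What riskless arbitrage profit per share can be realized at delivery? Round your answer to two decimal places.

CHF 8.11 per share

PV(dividends) I = 6.39·e^(−0.0684·2/12) + 5.05·e^(−0.0684·4/12) + 1.40·e^(−0.0684·5/12) = 12.6144
Fair futures F* = (S − I)·e^(rT) = (231.48 − 12.6144)·e^0.045600 = 218.8656 × 1.046656 = 229.0770
Market CHF 237.19 > fair 229.0770: forward overpriced → cash-and-carry (borrow at r, buy the stock and collect the dividends, short the forward).
Profit at T = |F_mkt − F*| = |237.19 − 229.0770| = CHF 8.11 per share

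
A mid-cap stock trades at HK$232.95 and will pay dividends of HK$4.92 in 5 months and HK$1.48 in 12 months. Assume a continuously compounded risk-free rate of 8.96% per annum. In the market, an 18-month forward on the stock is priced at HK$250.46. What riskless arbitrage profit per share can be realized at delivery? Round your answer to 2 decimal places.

HK$9.03 per share

PV(dividends) I = 4.92·e^(−0.0896·5/12) + 1.48·e^(−0.0896·12/12) = 6.0929
Fair forward F* = (S − I)·e^(rT) = (232.95 − 6.0929)·e^0.134400 = 226.8571 × 1.143850 = 259.4905
Market HK$250.46 < fair 259.4905: forward underpriced → reverse cash-and-carry (short the stock, invest proceeds at r, pay the dividends, go long the forward).
Profit at T = |F_mkt − F*| = |250.46 − 259.4905| = HK$9.03 per share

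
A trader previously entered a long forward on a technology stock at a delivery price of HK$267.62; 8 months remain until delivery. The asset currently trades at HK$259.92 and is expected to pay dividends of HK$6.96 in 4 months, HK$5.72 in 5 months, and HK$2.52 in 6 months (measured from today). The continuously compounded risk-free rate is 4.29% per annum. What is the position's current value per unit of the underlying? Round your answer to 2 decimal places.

PV(remaining dividends) I = 6.96·e^(−0.0429·4/12) + 5.72·e^(−0.0429·5/12) + 2.52·e^(−0.0429·6/12) = 14.9464
Current forward F = (S − I)·e^(rT) = (259.92 − 14.9464)·e^(0.0429·8/12) = 244.9736 × 1.029013 = 252.0810
Value (long) = (F − K)·e^(−rT) = (252.0810 − 267.62) × 0.971805 = -15.1009
Value = -HK$15.10

-HK$15.10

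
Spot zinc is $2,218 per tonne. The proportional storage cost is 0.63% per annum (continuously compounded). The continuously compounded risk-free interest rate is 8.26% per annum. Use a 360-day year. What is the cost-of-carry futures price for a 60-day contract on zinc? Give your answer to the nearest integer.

$2,251 per tonne

Net carry = r + u − y = 0.0826 + 0.0063 − 0.0000 = 0.0889
F = S·e^((r+u−y)T) = 2218 · e^(0.0889 × 60/360) = 2218 · e^0.014817
= 2218 × 1.014927 = $2,251 per tonne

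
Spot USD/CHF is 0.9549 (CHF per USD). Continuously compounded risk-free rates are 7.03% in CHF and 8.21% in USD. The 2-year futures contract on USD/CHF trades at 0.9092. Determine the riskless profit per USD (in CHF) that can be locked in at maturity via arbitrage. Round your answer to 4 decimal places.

Fair futures: F* = S·e^(carry·T), with carry = (r_CHF − r_USD) = 0.0703 − 0.0821 = -0.0118
F* = 0.9549 · e^(-0.0118 × 2) = 0.9549 · e^-0.023600 = 0.9549 × 0.976676 = 0.9326
Market 0.9092 < fair 0.9326: forward underpriced → reverse cash-and-carry (short spot, go long the forward).
At maturity, profit = |F_mkt − F*| = |0.9092 − 0.9326| = 0.0234 per USD (in CHF)

0.0234 per USD (in CHF)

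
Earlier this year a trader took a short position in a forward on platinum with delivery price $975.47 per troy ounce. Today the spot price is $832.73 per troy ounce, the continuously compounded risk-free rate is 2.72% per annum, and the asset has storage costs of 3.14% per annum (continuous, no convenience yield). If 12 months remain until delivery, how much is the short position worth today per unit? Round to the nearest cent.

Current fair forward for the remaining 12 months: F = S·e^((r + u)·T), (r + u) = 0.0272 + 0.0314 = 0.0586
F = 832.73 · e^(0.0586 × 12/12) = 832.73 × 1.060351 = 882.9861
Value of long forward = (F − K)·e^(−rT) = (882.9861 − 975.47) · e^(−0.0272·12/12)
= -92.4839 × 0.973167 = -90.00
Short position value = −(long value) = $90.00

$90.00 per troy ounce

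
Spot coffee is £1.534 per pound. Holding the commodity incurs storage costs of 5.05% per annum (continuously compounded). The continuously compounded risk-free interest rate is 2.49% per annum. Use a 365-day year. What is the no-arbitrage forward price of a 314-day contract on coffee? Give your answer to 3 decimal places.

Net carry = r + u − y = 0.0249 + 0.0505 − 0.0000 = 0.0754
F = S·e^((r+u−y)T) = 1.534 · e^(0.0754 × 314/365) = 1.534 · e^0.064865
= 1.534 × 1.067015 = £1.637 per pound

£1.637 per pound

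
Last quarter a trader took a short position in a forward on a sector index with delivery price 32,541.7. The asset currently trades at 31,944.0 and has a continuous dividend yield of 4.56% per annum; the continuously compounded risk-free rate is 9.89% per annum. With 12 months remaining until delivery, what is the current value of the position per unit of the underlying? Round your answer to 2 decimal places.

-1042.71

Current fair forward for the remaining 12 months: F = S·e^((r − q)·T), (r − q) = 0.0989 − 0.0456 = 0.0533
F = 31944.0 · e^(0.0533 × 12/12) = 31944.0 × 1.05474602 = 33692.8069
Value of long forward = (F − K)·e^(−rT) = (33692.8069 − 32541.7) · e^(−0.0989·12/12)
= 1151.1069 × 0.90583329 = 1042.71
Short position value = −(long value) = -1042.71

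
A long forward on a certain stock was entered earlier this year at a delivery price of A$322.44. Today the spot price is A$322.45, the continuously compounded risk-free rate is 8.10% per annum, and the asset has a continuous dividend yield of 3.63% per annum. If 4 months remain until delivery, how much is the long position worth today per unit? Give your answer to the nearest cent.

Current fair forward for the remaining 4 months: F = S·e^((r − q)·T), (r − q) = 0.0810 − 0.0363 = 0.0447
F = 322.45 · e^(0.0447 × 4/12) = 322.45 × 1.015012 = 327.2906
Value of long forward = (F − K)·e^(−rT) = (327.2906 − 322.44) · e^(−0.0810·4/12)
= 4.8506 × 0.973361 = 4.72

A$4.72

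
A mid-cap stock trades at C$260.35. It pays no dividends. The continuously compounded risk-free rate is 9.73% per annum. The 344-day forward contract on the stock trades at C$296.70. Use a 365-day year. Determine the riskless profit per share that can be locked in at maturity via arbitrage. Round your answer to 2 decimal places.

C$11.35 per share

Fair forward: F* = S·e^(carry·T), with carry = r = 0.0973
F* = 260.35 · e^(0.0973 × 344/365) = 260.35 · e^0.091702 = 260.35 × 1.096038 = C$285.3535
Market C$296.70 > fair C$285.3535: forward overpriced → cash-and-carry (buy spot, short the forward).
At maturity, profit = |F_mkt − F*| = |296.70 − 285.3535| = C$11.35 per share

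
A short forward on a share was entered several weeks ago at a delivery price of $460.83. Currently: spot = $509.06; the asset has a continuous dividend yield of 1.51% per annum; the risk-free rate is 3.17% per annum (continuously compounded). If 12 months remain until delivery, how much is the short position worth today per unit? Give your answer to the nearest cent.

Current fair forward for the remaining 12 months: F = S·e^((r − q)·T), (r − q) = 0.0317 − 0.0151 = 0.0166
F = 509.06 · e^(0.0166 × 12/12) = 509.06 × 1.016739 = 517.5812
Value of long forward = (F − K)·e^(−rT) = (517.5812 − 460.83) · e^(−0.0317·12/12)
= 56.7512 × 0.968797 = 54.98
Short position value = −(long value) = -$54.98

-$54.98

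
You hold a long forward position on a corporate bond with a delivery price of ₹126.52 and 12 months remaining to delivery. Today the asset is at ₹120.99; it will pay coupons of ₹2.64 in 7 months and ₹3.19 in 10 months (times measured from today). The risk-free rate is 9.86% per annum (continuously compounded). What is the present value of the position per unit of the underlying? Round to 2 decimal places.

₹0.92

PV(remaining coupons) I = 2.64·e^(−0.0986·7/12) + 3.19·e^(−0.0986·10/12) = 5.4308
Current forward F = (S − I)·e^(rT) = (120.99 − 5.4308)·e^(0.0986·12/12) = 115.5592 × 1.103625 = 127.5340
Value (long) = (F − K)·e^(−rT) = (127.5340 − 126.52) × 0.906105 = 0.9188
Value = ₹0.92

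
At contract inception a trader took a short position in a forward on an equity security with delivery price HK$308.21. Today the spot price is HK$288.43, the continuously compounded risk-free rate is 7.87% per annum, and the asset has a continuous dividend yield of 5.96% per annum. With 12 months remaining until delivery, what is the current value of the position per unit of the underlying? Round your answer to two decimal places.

HK$13.14

Current fair forward for the remaining 12 months: F = S·e^((r − q)·T), (r − q) = 0.0787 − 0.0596 = 0.0191
F = 288.43 · e^(0.0191 × 12/12) = 288.43 × 1.019284 = 293.9921
Value of long forward = (F − K)·e^(−rT) = (293.9921 − 308.21) · e^(−0.0787·12/12)
= -14.2179 × 0.924317 = -13.14
Short position value = −(long value) = HK$13.14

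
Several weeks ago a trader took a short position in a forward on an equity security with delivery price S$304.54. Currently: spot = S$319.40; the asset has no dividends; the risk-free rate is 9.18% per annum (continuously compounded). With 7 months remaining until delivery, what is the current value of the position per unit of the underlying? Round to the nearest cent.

Current fair forward for the remaining 7 months: F = S·e^(r·T), r = 0.0918
F = 319.40 · e^(0.0918 × 7/12) = 319.40 × 1.055010 = 336.9702
Value of long forward = (F − K)·e^(−rT) = (336.9702 − 304.54) · e^(−0.0918·7/12)
= 32.4302 × 0.947859 = 30.74
Short position value = −(long value) = -S$30.74

-S$30.74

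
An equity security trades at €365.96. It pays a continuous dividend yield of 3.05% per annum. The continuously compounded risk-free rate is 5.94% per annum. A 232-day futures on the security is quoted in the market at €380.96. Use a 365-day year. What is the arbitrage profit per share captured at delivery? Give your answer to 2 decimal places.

€8.22 per share

Fair futures: F* = S·e^(carry·T), with carry = (r − q) = 0.0594 − 0.0305 = 0.0289
F* = 365.96 · e^(0.0289 × 232/365) = 365.96 · e^0.018369 = 365.96 × 1.018539 = €372.7445
Market €380.96 > fair €372.7445: forward overpriced → cash-and-carry (buy spot, short the forward).
At maturity, profit = |F_mkt − F*| = |380.96 − 372.7445| = €8.22 per share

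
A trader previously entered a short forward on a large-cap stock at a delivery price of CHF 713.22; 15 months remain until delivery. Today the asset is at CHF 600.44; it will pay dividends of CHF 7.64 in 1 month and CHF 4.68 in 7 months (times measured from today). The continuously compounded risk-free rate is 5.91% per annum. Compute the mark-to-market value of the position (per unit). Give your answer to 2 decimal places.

CHF 74.11

PV(remaining dividends) I = 7.64·e^(−0.0591·1/12) + 4.68·e^(−0.0591·7/12) = 12.1239
Current forward F = (S − I)·e^(rT) = (600.44 − 12.1239)·e^(0.0591·15/12) = 588.3161 × 1.076672 = 633.4235
Value (long) = (F − K)·e^(−rT) = (633.4235 − 713.22) × 0.928788 = -74.1140
Short position value = −(long value) = CHF 74.11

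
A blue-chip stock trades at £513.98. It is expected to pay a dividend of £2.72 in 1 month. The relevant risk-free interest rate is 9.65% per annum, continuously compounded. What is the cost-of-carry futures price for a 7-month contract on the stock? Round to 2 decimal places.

PV(dividends) I = 2.72·e^(−0.0965·1/12)
I = 2.6982
F = (S − I)·e^(rT) = (513.98 − 2.6982) · e^(0.0965·7/12)
= 511.2818 · e^0.056292 = 511.2818 × 1.057907 = £540.89

£540.89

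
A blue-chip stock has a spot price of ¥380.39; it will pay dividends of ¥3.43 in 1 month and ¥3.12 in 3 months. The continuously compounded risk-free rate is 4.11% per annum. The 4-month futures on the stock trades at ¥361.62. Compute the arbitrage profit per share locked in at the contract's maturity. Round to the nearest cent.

¥17.42 per share

PV(dividends) I = 3.43·e^(−0.0411·1/12) + 3.12·e^(−0.0411·3/12) = 6.5064
Fair futures F* = (S − I)·e^(rT) = (380.39 − 6.5064)·e^0.013700 = 373.8836 × 1.013794 = 379.0410
Market ¥361.62 < fair 379.0410: forward underpriced → reverse cash-and-carry (short the stock, invest proceeds at r, pay the dividends, go long the forward).
Profit at T = |F_mkt − F*| = |361.62 − 379.0410| = ¥17.42 per share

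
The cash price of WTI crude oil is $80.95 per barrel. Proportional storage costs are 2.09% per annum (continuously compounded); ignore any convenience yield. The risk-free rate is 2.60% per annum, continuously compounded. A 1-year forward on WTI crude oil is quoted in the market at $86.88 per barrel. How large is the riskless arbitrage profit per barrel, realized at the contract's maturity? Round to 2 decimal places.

Fair forward: F* = S·e^(carry·T), with carry = (r + u) = 0.0260 + 0.0209 = 0.0469
F* = 80.95 · e^(0.0469 × 1) = 80.95 · e^0.046900 = 80.95 × 1.048017 = $84.8370
Market $86.88 > fair $84.8370: forward overpriced → cash-and-carry (buy spot, short the forward).
At maturity, profit = |F_mkt − F*| = |86.88 − 84.8370| = $2.04 per barrel

$2.04 per barrel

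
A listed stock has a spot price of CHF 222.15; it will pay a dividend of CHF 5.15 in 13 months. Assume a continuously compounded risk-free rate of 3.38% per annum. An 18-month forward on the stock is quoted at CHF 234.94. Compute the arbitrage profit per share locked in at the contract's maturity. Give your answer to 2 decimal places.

PV(dividends) I = 5.15·e^(−0.0338·13/12) = 4.9648
Fair forward F* = (S − I)·e^(rT) = (222.15 − 4.9648)·e^0.050700 = 217.1852 × 1.052007 = 228.4804
Market CHF 234.94 > fair 228.4804: forward overpriced → cash-and-carry (borrow at r, buy the stock and collect the dividends, short the forward).
Profit at T = |F_mkt − F*| = |234.94 − 228.4804| = CHF 6.46 per share

CHF 6.46 per share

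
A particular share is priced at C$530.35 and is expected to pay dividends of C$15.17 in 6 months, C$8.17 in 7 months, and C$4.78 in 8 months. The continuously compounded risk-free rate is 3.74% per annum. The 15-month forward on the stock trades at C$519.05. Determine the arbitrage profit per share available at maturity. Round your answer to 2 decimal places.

C$7.82 per share

PV(dividends) I = 15.17·e^(−0.0374·6/12) + 8.17·e^(−0.0374·7/12) + 4.78·e^(−0.0374·8/12) = 27.5449
Fair forward F* = (S − I)·e^(rT) = (530.35 − 27.5449)·e^0.046750 = 502.8051 × 1.047860 = 526.8694
Market C$519.05 < fair 526.8694: forward underpriced → reverse cash-and-carry (short the stock, invest proceeds at r, pay the dividends, go long the forward).
Profit at T = |F_mkt − F*| = |519.05 − 526.8694| = C$7.82 per share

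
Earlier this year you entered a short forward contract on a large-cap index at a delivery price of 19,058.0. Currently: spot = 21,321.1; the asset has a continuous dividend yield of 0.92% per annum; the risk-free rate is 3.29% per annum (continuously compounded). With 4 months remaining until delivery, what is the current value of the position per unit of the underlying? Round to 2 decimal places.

-2405.68

Current fair forward for the remaining 4 months: F = S·e^((r − q)·T), (r − q) = 0.0329 − 0.0092 = 0.0237
F = 21321.1 · e^(0.0237 × 4/12) = 21321.1 × 1.00793129 = 21490.2038
Value of long forward = (F − K)·e^(−rT) = (21490.2038 − 19058.0) · e^(−0.0329·4/12)
= 2432.2038 × 0.98909325 = 2405.68
Short position value = −(long value) = -2405.68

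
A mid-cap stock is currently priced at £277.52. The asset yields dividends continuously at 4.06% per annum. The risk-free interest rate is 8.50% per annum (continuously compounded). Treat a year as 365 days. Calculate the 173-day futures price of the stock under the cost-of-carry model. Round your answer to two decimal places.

F = S·e^((r − q)T) = 277.52 · e^((0.0850 − 0.0406) × 173/365)
= 277.52 · e^0.021044 = 277.52 × 1.021267
F = £283.42

£283.42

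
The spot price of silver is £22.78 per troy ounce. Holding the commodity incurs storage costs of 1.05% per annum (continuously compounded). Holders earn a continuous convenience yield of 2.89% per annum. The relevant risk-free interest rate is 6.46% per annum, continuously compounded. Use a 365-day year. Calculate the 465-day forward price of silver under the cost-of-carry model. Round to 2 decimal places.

£24.16 per troy ounce

Net carry = r + u − y = 0.0646 + 0.0105 − 0.0289 = 0.0462
F = S·e^((r+u−y)T) = 22.78 · e^(0.0462 × 465/365) = 22.78 · e^0.058858
= 22.78 × 1.060625 = £24.16 per troy ounce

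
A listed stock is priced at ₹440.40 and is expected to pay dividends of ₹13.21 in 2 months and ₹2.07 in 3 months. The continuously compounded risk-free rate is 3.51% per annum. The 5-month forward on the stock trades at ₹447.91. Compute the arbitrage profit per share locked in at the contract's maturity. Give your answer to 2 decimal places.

₹16.43 per share

PV(dividends) I = 13.21·e^(−0.0351·2/12) + 2.07·e^(−0.0351·3/12) = 15.1849
Fair forward F* = (S − I)·e^(rT) = (440.40 − 15.1849)·e^0.014625 = 425.2151 × 1.014732 = 431.4794
Market ₹447.91 > fair 431.4794: forward overpriced → cash-and-carry (borrow at r, buy the stock and collect the dividends, short the forward).
Profit at T = |F_mkt − F*| = |447.91 − 431.4794| = ₹16.43 per share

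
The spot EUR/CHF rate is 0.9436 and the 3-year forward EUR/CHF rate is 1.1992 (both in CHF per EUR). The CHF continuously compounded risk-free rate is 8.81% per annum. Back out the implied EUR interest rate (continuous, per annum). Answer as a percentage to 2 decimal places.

F = S·e^((r_CHF − r_EUR)T) ⇒ r_EUR = r_CHF − ln(F/S)/T
ln(1.1992/0.9436) = 0.239708; /(3) = 0.079903
r_EUR = 0.0881 − 0.079903 = 0.008197
r_EUR = 0.82%

0.82%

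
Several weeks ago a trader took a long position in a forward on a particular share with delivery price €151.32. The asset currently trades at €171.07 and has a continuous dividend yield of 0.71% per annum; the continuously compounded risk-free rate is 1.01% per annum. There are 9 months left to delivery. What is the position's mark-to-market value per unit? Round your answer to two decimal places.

€19.98

Current fair forward for the remaining 9 months: F = S·e^((r − q)·T), (r − q) = 0.0101 − 0.0071 = 0.0030
F = 171.07 · e^(0.0030 × 9/12) = 171.07 × 1.002253 = 171.4554
Value of long forward = (F − K)·e^(−rT) = (171.4554 − 151.32) · e^(−0.0101·9/12)
= 20.1354 × 0.992454 = 19.98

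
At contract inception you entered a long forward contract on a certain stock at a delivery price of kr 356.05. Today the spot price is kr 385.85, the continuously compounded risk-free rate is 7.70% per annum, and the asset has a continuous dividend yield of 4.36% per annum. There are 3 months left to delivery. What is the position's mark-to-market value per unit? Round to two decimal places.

kr 32.41

Current fair forward for the remaining 3 months: F = S·e^((r − q)·T), (r − q) = 0.0770 − 0.0436 = 0.0334
F = 385.85 · e^(0.0334 × 3/12) = 385.85 × 1.008385 = 389.0854
Value of long forward = (F − K)·e^(−rT) = (389.0854 − 356.05) · e^(−0.0770·3/12)
= 33.0354 × 0.980934 = 32.41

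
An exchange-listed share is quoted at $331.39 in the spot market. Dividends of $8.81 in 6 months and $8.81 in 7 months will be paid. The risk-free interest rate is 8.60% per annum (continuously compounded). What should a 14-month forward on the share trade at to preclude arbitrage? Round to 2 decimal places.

$347.77

PV(dividends) I = 8.81·e^(−0.0860·6/12) + 8.81·e^(−0.0860·7/12)
I = 8.4392 + 8.3789 = 16.8181
F = (S − I)·e^(rT) = (331.39 − 16.8181) · e^(0.0860·14/12)
= 314.5719 · e^0.100333 = 314.5719 × 1.105539 = $347.77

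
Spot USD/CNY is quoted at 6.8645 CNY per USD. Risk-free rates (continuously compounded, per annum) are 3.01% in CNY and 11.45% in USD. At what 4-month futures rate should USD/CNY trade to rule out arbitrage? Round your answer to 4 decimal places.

F = S·e^((r_CNY − r_USD)T) = 6.8645 · e^((0.0301 − 0.1145) × 4/12)
= 6.8645 · e^-0.028133 = 6.8645 × 0.972259
F = 6.6741 CNY per USD

6.6741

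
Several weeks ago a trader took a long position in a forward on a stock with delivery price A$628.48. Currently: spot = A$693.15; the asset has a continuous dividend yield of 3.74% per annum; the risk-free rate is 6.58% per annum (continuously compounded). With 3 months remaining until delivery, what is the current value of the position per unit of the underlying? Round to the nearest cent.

A$68.47

Current fair forward for the remaining 3 months: F = S·e^((r − q)·T), (r − q) = 0.0658 − 0.0374 = 0.0284
F = 693.15 · e^(0.0284 × 3/12) = 693.15 × 1.007125 = 698.0887
Value of long forward = (F − K)·e^(−rT) = (698.0887 − 628.48) · e^(−0.0658·3/12)
= 69.6087 × 0.983685 = 68.47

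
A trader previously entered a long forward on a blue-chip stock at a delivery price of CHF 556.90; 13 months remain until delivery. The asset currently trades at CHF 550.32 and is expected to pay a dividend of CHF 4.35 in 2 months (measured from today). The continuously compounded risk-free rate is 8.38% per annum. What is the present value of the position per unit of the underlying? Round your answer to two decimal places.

PV(remaining dividends) I = 4.35·e^(−0.0838·2/12) = 4.2897
Current forward F = (S − I)·e^(rT) = (550.32 − 4.2897)·e^(0.0838·13/12) = 546.0303 × 1.095032 = 597.9207
Value (long) = (F − K)·e^(−rT) = (597.9207 − 556.90) × 0.913216 = 37.4608
Value = CHF 37.46

CHF 37.46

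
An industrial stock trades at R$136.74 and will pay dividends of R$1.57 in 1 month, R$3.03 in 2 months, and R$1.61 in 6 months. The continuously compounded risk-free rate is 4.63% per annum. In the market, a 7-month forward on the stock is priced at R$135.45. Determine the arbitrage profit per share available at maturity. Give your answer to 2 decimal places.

R$1.28 per share

PV(dividends) I = 1.57·e^(−0.0463·1/12) + 3.03·e^(−0.0463·2/12) + 1.61·e^(−0.0463·6/12) = 6.1438
Fair forward F* = (S − I)·e^(rT) = (136.74 − 6.1438)·e^0.027008 = 130.5962 × 1.027376 = 134.1714
Market R$135.45 > fair 134.1714: forward overpriced → cash-and-carry (borrow at r, buy the stock and collect the dividends, short the forward).
Profit at T = |F_mkt − F*| = |135.45 − 134.1714| = R$1.28 per share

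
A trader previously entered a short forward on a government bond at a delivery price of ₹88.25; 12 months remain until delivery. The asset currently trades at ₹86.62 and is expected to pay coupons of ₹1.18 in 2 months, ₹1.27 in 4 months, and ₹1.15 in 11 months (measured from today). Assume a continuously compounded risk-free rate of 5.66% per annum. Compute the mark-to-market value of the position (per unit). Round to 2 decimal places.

₹0.28

PV(remaining coupons) I = 1.18·e^(−0.0566·2/12) + 1.27·e^(−0.0566·4/12) + 1.15·e^(−0.0566·11/12) = 3.5070
Current forward F = (S − I)·e^(rT) = (86.62 − 3.5070)·e^(0.0566·12/12) = 83.1130 × 1.058232 = 87.9528
Value (long) = (F − K)·e^(−rT) = (87.9528 − 88.25) × 0.944972 = -0.2808
Short position value = −(long value) = ₹0.28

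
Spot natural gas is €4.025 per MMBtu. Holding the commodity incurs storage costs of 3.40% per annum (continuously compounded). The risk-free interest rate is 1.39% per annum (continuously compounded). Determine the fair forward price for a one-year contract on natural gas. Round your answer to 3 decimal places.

€4.222 per MMBtu

Net carry = r + u − y = 0.0139 + 0.0340 − 0.0000 = 0.0479
F = S·e^((r+u−y)T) = 4.025 · e^(0.0479 × 12/12) = 4.025 · e^0.047900
= 4.025 × 1.049066 = €4.222 per MMBtu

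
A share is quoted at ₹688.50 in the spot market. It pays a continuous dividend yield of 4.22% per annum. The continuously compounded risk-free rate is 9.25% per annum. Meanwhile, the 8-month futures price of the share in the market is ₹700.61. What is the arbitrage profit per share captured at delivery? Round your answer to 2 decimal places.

Fair futures: F* = S·e^(carry·T), with carry = (r − q) = 0.0925 − 0.0422 = 0.0503
F* = 688.50 · e^(0.0503 × 8/12) = 688.50 · e^0.033533 = 688.50 × 1.034102 = ₹711.9792
Market ₹700.61 < fair ₹711.9792: forward underpriced → reverse cash-and-carry (short spot, go long the forward).
At maturity, profit = |F_mkt − F*| = |700.61 − 711.9792| = ₹11.37 per share

₹11.37 per share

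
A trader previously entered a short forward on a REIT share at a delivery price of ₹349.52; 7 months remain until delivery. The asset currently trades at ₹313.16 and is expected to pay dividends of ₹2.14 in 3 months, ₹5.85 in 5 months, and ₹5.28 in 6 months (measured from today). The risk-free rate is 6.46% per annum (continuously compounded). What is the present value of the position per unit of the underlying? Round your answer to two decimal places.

PV(remaining dividends) I = 2.14·e^(−0.0646·3/12) + 5.85·e^(−0.0646·5/12) + 5.28·e^(−0.0646·6/12) = 12.9125
Current forward F = (S − I)·e^(rT) = (313.16 − 12.9125)·e^(0.0646·7/12) = 300.2475 × 1.038402 = 311.7776
Value (long) = (F − K)·e^(−rT) = (311.7776 − 349.52) × 0.963018 = -36.3466
Short position value = −(long value) = ₹36.35

₹36.35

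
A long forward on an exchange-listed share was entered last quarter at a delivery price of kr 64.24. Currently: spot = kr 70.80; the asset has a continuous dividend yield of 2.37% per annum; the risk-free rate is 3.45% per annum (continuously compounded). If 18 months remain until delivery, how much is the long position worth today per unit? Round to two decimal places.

Current fair forward for the remaining 18 months: F = S·e^((r − q)·T), (r − q) = 0.0345 − 0.0237 = 0.0108
F = 70.80 · e^(0.0108 × 18/12) = 70.80 × 1.016332 = 71.9563
Value of long forward = (F − K)·e^(−rT) = (71.9563 − 64.24) · e^(−0.0345·18/12)
= 7.7163 × 0.949566 = 7.33

kr 7.33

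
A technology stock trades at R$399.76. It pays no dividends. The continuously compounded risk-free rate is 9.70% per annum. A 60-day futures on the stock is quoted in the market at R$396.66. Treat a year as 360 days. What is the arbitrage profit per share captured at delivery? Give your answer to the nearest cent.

R$9.62 per share

Fair futures: F* = S·e^(carry·T), with carry = r = 0.0970
F* = 399.76 · e^(0.0970 × 60/360) = 399.76 · e^0.016167 = 399.76 × 1.016298 = R$406.2753
Market R$396.66 < fair R$406.2753: forward underpriced → reverse cash-and-carry (short spot, go long the forward).
At maturity, profit = |F_mkt − F*| = |396.66 − 406.2753| = R$9.62 per share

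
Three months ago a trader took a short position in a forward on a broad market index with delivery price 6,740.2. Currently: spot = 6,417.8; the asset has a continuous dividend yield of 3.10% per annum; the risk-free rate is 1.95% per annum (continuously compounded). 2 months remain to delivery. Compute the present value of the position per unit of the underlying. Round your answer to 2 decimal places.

333.60

Current fair forward for the remaining 2 months: F = S·e^((r − q)·T), (r − q) = 0.0195 − 0.0310 = -0.0115
F = 6417.8 · e^(-0.0115 × 2/12) = 6417.8 × 0.99808517 = 6405.5110
Value of long forward = (F − K)·e^(−rT) = (6405.5110 − 6740.2) · e^(−0.0195·2/12)
= -334.6890 × 0.99675528 = -333.60
Short position value = −(long value) = 333.60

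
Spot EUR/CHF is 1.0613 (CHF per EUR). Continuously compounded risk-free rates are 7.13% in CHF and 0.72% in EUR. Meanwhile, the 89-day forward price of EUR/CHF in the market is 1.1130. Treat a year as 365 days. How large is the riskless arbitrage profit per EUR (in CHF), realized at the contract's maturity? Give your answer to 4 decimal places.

Fair forward: F* = S·e^(carry·T), with carry = (r_CHF − r_EUR) = 0.0713 − 0.0072 = 0.0641
F* = 1.0613 · e^(0.0641 × 89/365) = 1.0613 · e^0.015630 = 1.0613 × 1.015753 = 1.0780
Market 1.1130 > fair 1.0780: forward overpriced → cash-and-carry (buy spot, short the forward).
At maturity, profit = |F_mkt − F*| = |1.1130 − 1.0780| = 0.0350 per EUR (in CHF)

0.0350 per EUR (in CHF)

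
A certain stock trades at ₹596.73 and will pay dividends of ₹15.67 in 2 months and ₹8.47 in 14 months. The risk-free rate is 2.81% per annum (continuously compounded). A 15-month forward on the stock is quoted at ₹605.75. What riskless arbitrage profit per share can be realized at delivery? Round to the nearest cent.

PV(dividends) I = 15.67·e^(−0.0281·2/12) + 8.47·e^(−0.0281·14/12) = 23.7936
Fair forward F* = (S − I)·e^(rT) = (596.73 − 23.7936)·e^0.035125 = 572.9364 × 1.035749 = 593.4183
Market ₹605.75 > fair 593.4183: forward overpriced → cash-and-carry (borrow at r, buy the stock and collect the dividends, short the forward).
Profit at T = |F_mkt − F*| = |605.75 − 593.4183| = ₹12.33 per share

₹12.33 per share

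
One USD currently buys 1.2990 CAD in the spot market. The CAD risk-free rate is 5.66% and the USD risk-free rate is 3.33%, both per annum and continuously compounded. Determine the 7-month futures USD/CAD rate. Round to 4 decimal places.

F = S·e^((r_CAD − r_USD)T) = 1.2990 · e^((0.0566 − 0.0333) × 7/12)
= 1.2990 · e^0.013592 = 1.2990 × 1.013685
F = 1.3168 CAD per USD

1.3168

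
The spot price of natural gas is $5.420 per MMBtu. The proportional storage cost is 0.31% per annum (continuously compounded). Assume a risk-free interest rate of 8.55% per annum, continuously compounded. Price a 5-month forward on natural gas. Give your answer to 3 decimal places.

Net carry = r + u − y = 0.0855 + 0.0031 − 0.0000 = 0.0886
F = S·e^((r+u−y)T) = 5.420 · e^(0.0886 × 5/12) = 5.420 · e^0.036917
= 5.420 × 1.037607 = $5.624 per MMBtu

$5.624 per MMBtu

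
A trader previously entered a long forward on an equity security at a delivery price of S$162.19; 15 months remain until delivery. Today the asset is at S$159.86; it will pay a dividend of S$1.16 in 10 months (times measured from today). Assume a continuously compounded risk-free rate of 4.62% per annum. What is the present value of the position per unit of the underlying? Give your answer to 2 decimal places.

S$5.65

PV(remaining dividends) I = 1.16·e^(−0.0462·10/12) = 1.1162
Current forward F = (S − I)·e^(rT) = (159.86 − 1.1162)·e^(0.0462·15/12) = 158.7438 × 1.059450 = 168.1811
Value (long) = (F − K)·e^(−rT) = (168.1811 − 162.19) × 0.943886 = 5.6549
Value = S$5.65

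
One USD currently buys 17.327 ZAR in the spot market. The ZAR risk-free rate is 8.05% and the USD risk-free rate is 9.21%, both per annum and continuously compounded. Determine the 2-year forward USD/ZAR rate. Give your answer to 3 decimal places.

F = S·e^((r_ZAR − r_USD)T) = 17.327 · e^((0.0805 − 0.0921) × 2)
= 17.327 · e^-0.023200 = 17.327 × 0.977067
F = 16.930 ZAR per USD

16.930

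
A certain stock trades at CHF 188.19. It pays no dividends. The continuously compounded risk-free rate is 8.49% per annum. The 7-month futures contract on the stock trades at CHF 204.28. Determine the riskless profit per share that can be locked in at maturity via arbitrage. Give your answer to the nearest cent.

Fair futures: F* = S·e^(carry·T), with carry = r = 0.0849
F* = 188.19 · e^(0.0849 × 7/12) = 188.19 · e^0.049525 = 188.19 × 1.050772 = CHF 197.7448
Market CHF 204.28 > fair CHF 197.7448: forward overpriced → cash-and-carry (buy spot, short the forward).
At maturity, profit = |F_mkt − F*| = |204.28 − 197.7448| = CHF 6.54 per share

CHF 6.54 per share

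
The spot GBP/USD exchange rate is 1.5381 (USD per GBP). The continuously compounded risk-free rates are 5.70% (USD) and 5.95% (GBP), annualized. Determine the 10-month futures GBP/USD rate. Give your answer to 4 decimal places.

F = S·e^((r_USD − r_GBP)T) = 1.5381 · e^((0.0570 − 0.0595) × 10/12)
= 1.5381 · e^-0.002083 = 1.5381 × 0.997919
F = 1.5349 USD per GBP

1.5349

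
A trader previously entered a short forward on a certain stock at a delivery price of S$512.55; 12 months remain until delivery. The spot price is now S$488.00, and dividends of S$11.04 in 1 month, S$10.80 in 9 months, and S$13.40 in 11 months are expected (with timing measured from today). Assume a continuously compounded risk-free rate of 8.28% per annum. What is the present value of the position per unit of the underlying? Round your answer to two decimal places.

PV(remaining dividends) I = 11.04·e^(−0.0828·1/12) + 10.80·e^(−0.0828·9/12) + 13.40·e^(−0.0828·11/12) = 33.5344
Current forward F = (S − I)·e^(rT) = (488.00 − 33.5344)·e^(0.0828·12/12) = 454.4656 × 1.086325 = 493.6973
Value (long) = (F − K)·e^(−rT) = (493.6973 − 512.55) × 0.920535 = -17.3546
Short position value = −(long value) = S$17.35

S$17.35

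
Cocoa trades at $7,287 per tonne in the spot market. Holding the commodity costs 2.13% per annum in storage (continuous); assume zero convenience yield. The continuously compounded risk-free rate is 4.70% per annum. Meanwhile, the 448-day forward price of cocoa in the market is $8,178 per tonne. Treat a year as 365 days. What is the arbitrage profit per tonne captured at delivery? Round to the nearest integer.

Fair forward: F* = S·e^(carry·T), with carry = (r + u) = 0.0470 + 0.0213 = 0.0683
F* = 7287 · e^(0.0683 × 448/365) = 7287 · e^0.083831 = 7287 × 1.087445 = $7924.2117
Market $8178 > fair $7924.2117: forward overpriced → cash-and-carry (buy spot, short the forward).
At maturity, profit = |F_mkt − F*| = |8178 − 7924.2117| = $254 per tonne

$254 per tonne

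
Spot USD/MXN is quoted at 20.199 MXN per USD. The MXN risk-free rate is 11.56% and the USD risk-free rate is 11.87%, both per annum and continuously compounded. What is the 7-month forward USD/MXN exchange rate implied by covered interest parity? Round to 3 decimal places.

20.163

F = S·e^((r_MXN − r_USD)T) = 20.199 · e^((0.1156 − 0.1187) × 7/12)
= 20.199 · e^-0.001808 = 20.199 × 0.998194
F = 20.163 MXN per USD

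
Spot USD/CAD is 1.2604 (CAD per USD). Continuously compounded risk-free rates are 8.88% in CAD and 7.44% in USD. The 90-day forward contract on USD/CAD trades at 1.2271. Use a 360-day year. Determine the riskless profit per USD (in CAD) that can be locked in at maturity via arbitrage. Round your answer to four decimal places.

0.0378 per USD (in CAD)

Fair forward: F* = S·e^(carry·T), with carry = (r_CAD − r_USD) = 0.0888 − 0.0744 = 0.0144
F* = 1.2604 · e^(0.0144 × 90/360) = 1.2604 · e^0.003600 = 1.2604 × 1.003606 = 1.2649
Market 1.2271 < fair 1.2649: forward underpriced → reverse cash-and-carry (short spot, go long the forward).
At maturity, profit = |F_mkt − F*| = |1.2271 − 1.2649| = 0.0378 per USD (in CAD)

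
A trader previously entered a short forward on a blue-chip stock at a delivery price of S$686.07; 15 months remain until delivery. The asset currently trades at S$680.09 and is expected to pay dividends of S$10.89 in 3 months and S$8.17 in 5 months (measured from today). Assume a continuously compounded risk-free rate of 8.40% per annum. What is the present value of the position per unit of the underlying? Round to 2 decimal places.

-S$43.85

PV(remaining dividends) I = 10.89·e^(−0.0840·3/12) + 8.17·e^(−0.0840·5/12) = 18.5527
Current forward F = (S − I)·e^(rT) = (680.09 − 18.5527)·e^(0.0840·15/12) = 661.5373 × 1.110711 = 734.7768
Value (long) = (F − K)·e^(−rT) = (734.7768 − 686.07) × 0.900325 = 43.8519
Short position value = −(long value) = -S$43.85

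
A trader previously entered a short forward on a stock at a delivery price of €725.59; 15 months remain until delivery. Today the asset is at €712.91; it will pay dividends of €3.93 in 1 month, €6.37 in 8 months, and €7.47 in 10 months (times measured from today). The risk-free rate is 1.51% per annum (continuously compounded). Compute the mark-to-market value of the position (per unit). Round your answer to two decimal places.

€16.72

PV(remaining dividends) I = 3.93·e^(−0.0151·1/12) + 6.37·e^(−0.0151·8/12) + 7.47·e^(−0.0151·10/12) = 17.6078
Current forward F = (S − I)·e^(rT) = (712.91 − 17.6078)·e^(0.0151·15/12) = 695.3022 × 1.019054 = 708.5505
Value (long) = (F − K)·e^(−rT) = (708.5505 − 725.59) × 0.981302 = -16.7209
Short position value = −(long value) = €16.72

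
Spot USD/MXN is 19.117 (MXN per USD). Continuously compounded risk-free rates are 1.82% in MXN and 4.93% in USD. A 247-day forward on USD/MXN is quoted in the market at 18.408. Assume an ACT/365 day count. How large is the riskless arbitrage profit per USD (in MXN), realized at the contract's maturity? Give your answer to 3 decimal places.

0.311 per USD (in MXN)

Fair forward: F* = S·e^(carry·T), with carry = (r_MXN − r_USD) = 0.0182 − 0.0493 = -0.0311
F* = 19.117 · e^(-0.0311 × 247/365) = 19.117 · e^-0.021046 = 19.117 × 0.979174 = 18.7189
Market 18.408 < fair 18.7189: forward underpriced → reverse cash-and-carry (short spot, go long the forward).
At maturity, profit = |F_mkt − F*| = |18.408 − 18.7189| = 0.311 per USD (in MXN)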